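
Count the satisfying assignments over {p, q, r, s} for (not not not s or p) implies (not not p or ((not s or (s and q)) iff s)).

Initial set: {T ((not not not s or p) implies (not not p or ((not s or (s and q)) iff s)))}.
T ((not not not s or p) implies (not not p or ((not s or (s and q)) iff s))): β-rule — branch into F (not not not s or p)  //  T (not not p or ((not s or (s and q)) iff s)).
  branch 1 (add F (not not not s or p)):
    F (not not not s or p): α-rule — add F not not not s, F p.
    F not not not s: drop double negation, giving F not s.
    ○ open, literals {p=F, s=T}.
  branch 2 (add T (not not p or ((not s or (s and q)) iff s))):
    T (not not p or ((not s or (s and q)) iff s)): β-rule — branch into T not not p  //  T ((not s or (s and q)) iff s).
      branch 2.1 (add T not not p):
        T not not p: drop double negation, giving T p.
        ○ open, literals {p=T}.
      branch 2.2 (add T ((not s or (s and q)) iff s)):
        T ((not s or (s and q)) iff s): β-rule — branch into T (not s or (s and q)), T s  //  F (not s or (s and q)), F s.
          branch 2.2.1 (add T (not s or (s and q)), T s):
            T (not s or (s and q)): β-rule — branch into T not s  //  T (s and q).
              branch 2.2.1.1 (add T not s):
                × closes — contains both s and not s.
              branch 2.2.1.2 (add T (s and q)):
                T (s and q): α-rule — add T s, T q.
                ○ open, literals {q=T, s=T}.
          branch 2.2.2 (add F (not s or (s and q)), F s):
            F (not s or (s and q)): α-rule — add F not s, F (s and q).
            × closes — contains both s and not s.
2 branches closed, 3 open.
Each open branch fixes some atoms; the unmentioned ones are free. Counting distinct full assignments: branch {p=F, s=T} (q, r) contributes 4 new; branch {p=T} (q, r, s) contributes 8 new; branch {q=T, s=T} (p, r) contributes 0 new. Total: 12.

12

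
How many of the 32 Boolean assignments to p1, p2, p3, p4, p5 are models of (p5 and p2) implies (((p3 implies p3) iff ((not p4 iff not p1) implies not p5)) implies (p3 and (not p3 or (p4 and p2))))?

29

Initial set: {((p5 and p2) implies (((p3 implies p3) iff ((not p4 iff not p1) implies not p5)) implies (p3 and (not p3 or (p4 and p2)))))}.
((p5 and p2) implies (((p3 implies p3) iff ((not p4 iff not p1) implies not p5)) implies (p3 and (not p3 or (p4 and p2))))): β-rule — branch into not (p5 and p2)  //  (((p3 implies p3) iff ((not p4 iff not p1) implies not p5)) implies (p3 and (not p3 or (p4 and p2)))).
  branch 1 (add not (p5 and p2)):
    not (p5 and p2): β-rule — branch into not p5  //  not p2.
      branch 1.1 (add not p5):
        ○ open, literals {p5=F}.
      branch 1.2 (add not p2):
        ○ open, literals {p2=F}.
  branch 2 (add (((p3 implies p3) iff ((not p4 iff not p1) implies not p5)) implies (p3 and (not p3 or (p4 and p2))))):
    (((p3 implies p3) iff ((not p4 iff not p1) implies not p5)) implies (p3 and (not p3 or (p4 and p2)))): β-rule — branch into not ((p3 implies p3) iff ((not p4 iff not p1) implies not p5))  //  (p3 and (not p3 or (p4 and p2))).
      branch 2.1 (add not ((p3 implies p3) iff ((not p4 iff not p1) implies not p5))):
        not ((p3 implies p3) iff ((not p4 iff not p1) implies not p5)): β-rule — branch into (p3 implies p3), not ((not p4 iff not p1) implies not p5)  //  not (p3 implies p3), ((not p4 iff not p1) implies not p5).
          branch 2.1.1 (add (p3 implies p3), not ((not p4 iff not p1) implies not p5)):
            not ((not p4 iff not p1) implies not p5): α-rule — add (not p4 iff not p1), not not p5.
            (p3 implies p3): β-rule — branch into not p3  //  p3.
              branch 2.1.1.1 (add not p3):
                (not p4 iff not p1): β-rule — branch into not p4, not p1  //  not not p4, not not p1.
                  branch 2.1.1.1.1 (add not p4, not p1):
                    ○ open, literals {p1=F, p3=F, p4=F, p5=T}.
                  branch 2.1.1.1.2 (add not not p4, not not p1):
                    ○ open, literals {p1=T, p3=F, p4=T, p5=T}.
              branch 2.1.1.2 (add p3):
                (not p4 iff not p1): β-rule — branch into not p4, not p1  //  not not p4, not not p1.
                  branch 2.1.1.2.1 (add not p4, not p1):
                    ○ open, literals {p1=F, p3=T, p4=F, p5=T}.
                  branch 2.1.1.2.2 (add not not p4, not not p1):
                    ○ open, literals {p1=T, p3=T, p4=T, p5=T}.
          branch 2.1.2 (add not (p3 implies p3), ((not p4 iff not p1) implies not p5)):
            not (p3 implies p3): α-rule — add p3, not p3.
            × closes — contains both p3 and not p3.
      branch 2.2 (add (p3 and (not p3 or (p4 and p2)))):
        (p3 and (not p3 or (p4 and p2))): α-rule — add p3, (not p3 or (p4 and p2)).
        (not p3 or (p4 and p2)): β-rule — branch into not p3  //  (p4 and p2).
          branch 2.2.1 (add not p3):
            × closes — contains both p3 and not p3.
          branch 2.2.2 (add (p4 and p2)):
            (p4 and p2): α-rule — add p4, p2.
            ○ open, literals {p2=T, p3=T, p4=T}.
2 branches closed, 7 open.
Each open branch fixes some atoms; the unmentioned ones are free. Counting distinct full assignments: branch {p5=F} (p1, p2, p3, p4) contributes 16 new; branch {p2=F} (p1, p3, p4, p5) contributes 8 new; branch {p1=F, p3=F, p4=F, p5=T} (p2) contributes 1 new; branch {p1=T, p3=F, p4=T, p5=T} (p2) contributes 1 new; branch {p1=F, p3=T, p4=F, p5=T} (p2) contributes 1 new; branch {p1=T, p3=T, p4=T, p5=T} (p2) contributes 1 new; branch {p2=T, p3=T, p4=T} (p1, p5) contributes 1 new. Total: 29.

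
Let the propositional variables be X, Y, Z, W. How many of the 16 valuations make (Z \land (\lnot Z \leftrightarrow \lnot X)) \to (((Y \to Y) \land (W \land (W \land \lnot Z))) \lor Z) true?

Initial set: {((Z \land (\lnot Z \leftrightarrow \lnot X)) \to (((Y \to Y) \land (W \land (W \land \lnot Z))) \lor Z))}.
((Z \land (\lnot Z \leftrightarrow \lnot X)) \to (((Y \to Y) \land (W \land (W \land \lnot Z))) \lor Z)): β-rule — branch into \lnot (Z \land (\lnot Z \leftrightarrow \lnot X))  //  (((Y \to Y) \land (W \land (W \land \lnot Z))) \lor Z).
  branch 1 (add \lnot (Z \land (\lnot Z \leftrightarrow \lnot X))):
    \lnot (Z \land (\lnot Z \leftrightarrow \lnot X)): β-rule — branch into \lnot Z  //  \lnot (\lnot Z \leftrightarrow \lnot X).
      branch 1.1 (add \lnot Z):
        ○ open, literals {Z=0}.
      branch 1.2 (add \lnot (\lnot Z \leftrightarrow \lnot X)):
        \lnot (\lnot Z \leftrightarrow \lnot X): β-rule — branch into \lnot Z, \lnot \lnot X  //  \lnot \lnot Z, \lnot X.
          branch 1.2.1 (add \lnot Z, \lnot \lnot X):
            ○ open, literals {X=1, Z=0}.
          branch 1.2.2 (add \lnot \lnot Z, \lnot X):
            ○ open, literals {X=0, Z=1}.
  branch 2 (add (((Y \to Y) \land (W \land (W \land \lnot Z))) \lor Z)):
    (((Y \to Y) \land (W \land (W \land \lnot Z))) \lor Z): β-rule — branch into ((Y \to Y) \land (W \land (W \land \lnot Z)))  //  Z.
      branch 2.1 (add ((Y \to Y) \land (W \land (W \land \lnot Z)))):
        ((Y \to Y) \land (W \land (W \land \lnot Z))): α-rule — add (Y \to Y), (W \land (W \land \lnot Z)).
        (W \land (W \land \lnot Z)): α-rule — add W, (W \land \lnot Z).
        (W \land \lnot Z): α-rule — add W, \lnot Z.
        (Y \to Y): β-rule — branch into \lnot Y  //  Y.
          branch 2.1.1 (add \lnot Y):
            ○ open, literals {W=1, Y=0, Z=0}.
          branch 2.1.2 (add Y):
            ○ open, literals {W=1, Y=1, Z=0}.
      branch 2.2 (add Z):
        ○ open, literals {Z=1}.
0 branches closed, 6 open.
Each open branch fixes some atoms; the unmentioned ones are free. Counting distinct full assignments: branch {Z=0} (X, Y, W) contributes 8 new; branch {X=1, Z=0} (Y, W) contributes 0 new; branch {X=0, Z=1} (Y, W) contributes 4 new; branch {W=1, Y=0, Z=0} (X) contributes 0 new; branch {W=1, Y=1, Z=0} (X) contributes 0 new; branch {Z=1} (X, Y, W) contributes 4 new. Total: 16.

16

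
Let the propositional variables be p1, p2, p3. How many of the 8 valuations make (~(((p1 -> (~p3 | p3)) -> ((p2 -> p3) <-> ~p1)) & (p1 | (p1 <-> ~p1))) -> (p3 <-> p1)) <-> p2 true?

5

Initial set: {((~(((p1 -> (~p3 | p3)) -> ((p2 -> p3) <-> ~p1)) & (p1 | (p1 <-> ~p1))) -> (p3 <-> p1)) <-> p2)}.
((~(((p1 -> (~p3 | p3)) -> ((p2 -> p3) <-> ~p1)) & (p1 | (p1 <-> ~p1))) -> (p3 <-> p1)) <-> p2): β-rule — branch into (~(((p1 -> (~p3 | p3)) -> ((p2 -> p3) <-> ~p1)) & (p1 | (p1 <-> ~p1))) -> (p3 <-> p1)), p2  //  ~(~(((p1 -> (~p3 | p3)) -> ((p2 -> p3) <-> ~p1)) & (p1 | (p1 <-> ~p1))) -> (p3 <-> p1)), ~p2.
  branch 1 (add (~(((p1 -> (~p3 | p3)) -> ((p2 -> p3) <-> ~p1)) & (p1 | (p1 <-> ~p1))) -> (p3 <-> p1)), p2):
    (~(((p1 -> (~p3 | p3)) -> ((p2 -> p3) <-> ~p1)) & (p1 | (p1 <-> ~p1))) -> (p3 <-> p1)): β-rule — branch into ~~(((p1 -> (~p3 | p3)) -> ((p2 -> p3) <-> ~p1)) & (p1 | (p1 <-> ~p1)))  //  (p3 <-> p1).
      branch 1.1 (add ~~(((p1 -> (~p3 | p3)) -> ((p2 -> p3) <-> ~p1)) & (p1 | (p1 <-> ~p1)))):
        ~~(((p1 -> (~p3 | p3)) -> ((p2 -> p3) <-> ~p1)) & (p1 | (p1 <-> ~p1))): α-rule — add ((p1 -> (~p3 | p3)) -> ((p2 -> p3) <-> ~p1)), (p1 | (p1 <-> ~p1)).
        ((p1 -> (~p3 | p3)) -> ((p2 -> p3) <-> ~p1)): β-rule — branch into ~(p1 -> (~p3 | p3))  //  ((p2 -> p3) <-> ~p1).
          branch 1.1.1 (add ~(p1 -> (~p3 | p3))):
            ~(p1 -> (~p3 | p3)): α-rule — add p1, ~(~p3 | p3).
            ~(~p3 | p3): α-rule — add ~~p3, ~p3.
            × closes — contains both p3 and ~p3.
          branch 1.1.2 (add ((p2 -> p3) <-> ~p1)):
            (p1 | (p1 <-> ~p1)): β-rule — branch into p1  //  (p1 <-> ~p1).
              branch 1.1.2.1 (add p1):
                ((p2 -> p3) <-> ~p1): β-rule — branch into (p2 -> p3), ~p1  //  ~(p2 -> p3), ~~p1.
                  branch 1.1.2.1.1 (add (p2 -> p3), ~p1):
                    × closes — contains both p1 and ~p1.
                  branch 1.1.2.1.2 (add ~(p2 -> p3), ~~p1):
                    ~(p2 -> p3): α-rule — add p2, ~p3.
                    ○ open, literals {p1=true, p2=true, p3=false}.
              branch 1.1.2.2 (add (p1 <-> ~p1)):
                ((p2 -> p3) <-> ~p1): β-rule — branch into (p2 -> p3), ~p1  //  ~(p2 -> p3), ~~p1.
                  branch 1.1.2.2.1 (add (p2 -> p3), ~p1):
                    (p1 <-> ~p1): β-rule — branch into p1, ~p1  //  ~p1, ~~p1.
                      branch 1.1.2.2.1.1 (add p1, ~p1):
                        × closes — contains both p1 and ~p1.
                      branch 1.1.2.2.1.2 (add ~p1, ~~p1):
                        × closes — contains both p1 and ~p1.
                  branch 1.1.2.2.2 (add ~(p2 -> p3), ~~p1):
                    ~(p2 -> p3): α-rule — add p2, ~p3.
                    (p1 <-> ~p1): β-rule — branch into p1, ~p1  //  ~p1, ~~p1.
                      branch 1.1.2.2.2.1 (add p1, ~p1):
                        × closes — contains both p1 and ~p1.
                      branch 1.1.2.2.2.2 (add ~p1, ~~p1):
                        × closes — contains both p1 and ~p1.
      branch 1.2 (add (p3 <-> p1)):
        (p3 <-> p1): β-rule — branch into p3, p1  //  ~p3, ~p1.
          branch 1.2.1 (add p3, p1):
            ○ open, literals {p1=true, p2=true, p3=true}.
          branch 1.2.2 (add ~p3, ~p1):
            ○ open, literals {p1=false, p2=true, p3=false}.
  branch 2 (add ~(~(((p1 -> (~p3 | p3)) -> ((p2 -> p3) <-> ~p1)) & (p1 | (p1 <-> ~p1))) -> (p3 <-> p1)), ~p2):
    ~(~(((p1 -> (~p3 | p3)) -> ((p2 -> p3) <-> ~p1)) & (p1 | (p1 <-> ~p1))) -> (p3 <-> p1)): α-rule — add ~(((p1 -> (~p3 | p3)) -> ((p2 -> p3) <-> ~p1)) & (p1 | (p1 <-> ~p1))), ~(p3 <-> p1).
    ~(((p1 -> (~p3 | p3)) -> ((p2 -> p3) <-> ~p1)) & (p1 | (p1 <-> ~p1))): β-rule — branch into ~((p1 -> (~p3 | p3)) -> ((p2 -> p3) <-> ~p1))  //  ~(p1 | (p1 <-> ~p1)).
      branch 2.1 (add ~((p1 -> (~p3 | p3)) -> ((p2 -> p3) <-> ~p1))):
        ~((p1 -> (~p3 | p3)) -> ((p2 -> p3) <-> ~p1)): α-rule — add (p1 -> (~p3 | p3)), ~((p2 -> p3) <-> ~p1).
        ~(p3 <-> p1): β-rule — branch into p3, ~p1  //  ~p3, p1.
          branch 2.1.1 (add p3, ~p1):
            (p1 -> (~p3 | p3)): β-rule — branch into ~p1  //  (~p3 | p3).
              branch 2.1.1.1 (add ~p1):
                ~((p2 -> p3) <-> ~p1): β-rule — branch into (p2 -> p3), ~~p1  //  ~(p2 -> p3), ~p1.
                  branch 2.1.1.1.1 (add (p2 -> p3), ~~p1):
                    × closes — contains both p1 and ~p1.
                  branch 2.1.1.1.2 (add ~(p2 -> p3), ~p1):
                    ~(p2 -> p3): α-rule — add p2, ~p3.
                    × closes — contains both p2 and ~p2.
              branch 2.1.1.2 (add (~p3 | p3)):
                ~((p2 -> p3) <-> ~p1): β-rule — branch into (p2 -> p3), ~~p1  //  ~(p2 -> p3), ~p1.
                  branch 2.1.1.2.1 (add (p2 -> p3), ~~p1):
                    × closes — contains both p1 and ~p1.
                  branch 2.1.1.2.2 (add ~(p2 -> p3), ~p1):
                    ~(p2 -> p3): α-rule — add p2, ~p3.
                    × closes — contains both p2 and ~p2.
          branch 2.1.2 (add ~p3, p1):
            (p1 -> (~p3 | p3)): β-rule — branch into ~p1  //  (~p3 | p3).
              branch 2.1.2.1 (add ~p1):
                × closes — contains both p1 and ~p1.
              branch 2.1.2.2 (add (~p3 | p3)):
                ~((p2 -> p3) <-> ~p1): β-rule — branch into (p2 -> p3), ~~p1  //  ~(p2 -> p3), ~p1.
                  branch 2.1.2.2.1 (add (p2 -> p3), ~~p1):
                    (~p3 | p3): β-rule — branch into ~p3  //  p3.
                      branch 2.1.2.2.1.1 (add ~p3):
                        (p2 -> p3): β-rule — branch into ~p2  //  p3.
                          branch 2.1.2.2.1.1.1 (add ~p2):
                            ○ open, literals {p1=true, p2=false, p3=false}.
                          branch 2.1.2.2.1.1.2 (add p3):
                            × closes — contains both p3 and ~p3.
                      branch 2.1.2.2.1.2 (add p3):
                        × closes — contains both p3 and ~p3.
                  branch 2.1.2.2.2 (add ~(p2 -> p3), ~p1):
                    × closes — contains both p1 and ~p1.
      branch 2.2 (add ~(p1 | (p1 <-> ~p1))):
        ~(p1 | (p1 <-> ~p1)): α-rule — add ~p1, ~(p1 <-> ~p1).
        ~(p3 <-> p1): β-rule — branch into p3, ~p1  //  ~p3, p1.
          branch 2.2.1 (add p3, ~p1):
            ~(p1 <-> ~p1): β-rule — branch into p1, ~~p1  //  ~p1, ~p1.
              branch 2.2.1.1 (add p1, ~~p1):
                × closes — contains both p1 and ~p1.
              branch 2.2.1.2 (add ~p1, ~p1):
                ○ open, literals {p1=false, p2=false, p3=true}.
          branch 2.2.2 (add ~p3, p1):
            × closes — contains both p1 and ~p1.
16 branches closed, 5 open.
Each open branch fixes some atoms; the unmentioned ones are free. Counting distinct full assignments: branch {p1=true, p2=true, p3=false} (none free) contributes 1 new; branch {p1=true, p2=true, p3=true} (none free) contributes 1 new; branch {p1=false, p2=true, p3=false} (none free) contributes 1 new; branch {p1=true, p2=false, p3=false} (none free) contributes 1 new; branch {p1=false, p2=false, p3=true} (none free) contributes 1 new. Total: 5.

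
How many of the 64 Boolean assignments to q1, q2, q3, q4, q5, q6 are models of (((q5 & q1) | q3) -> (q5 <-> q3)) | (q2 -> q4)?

Initial set: {((((q5 & q1) | q3) -> (q5 <-> q3)) | (q2 -> q4))}.
((((q5 & q1) | q3) -> (q5 <-> q3)) | (q2 -> q4)): β-rule — branch into (((q5 & q1) | q3) -> (q5 <-> q3))  //  (q2 -> q4).
  branch 1 (add (((q5 & q1) | q3) -> (q5 <-> q3))):
    (((q5 & q1) | q3) -> (q5 <-> q3)): β-rule — branch into ~((q5 & q1) | q3)  //  (q5 <-> q3).
      branch 1.1 (add ~((q5 & q1) | q3)):
        ~((q5 & q1) | q3): α-rule — add ~(q5 & q1), ~q3.
        ~(q5 & q1): β-rule — branch into ~q5  //  ~q1.
          branch 1.1.1 (add ~q5):
            ○ open, literals {q3=F, q5=F}.
          branch 1.1.2 (add ~q1):
            ○ open, literals {q1=F, q3=F}.
      branch 1.2 (add (q5 <-> q3)):
        (q5 <-> q3): β-rule — branch into q5, q3  //  ~q5, ~q3.
          branch 1.2.1 (add q5, q3):
            ○ open, literals {q3=T, q5=T}.
          branch 1.2.2 (add ~q5, ~q3):
            ○ open, literals {q3=F, q5=F}.
  branch 2 (add (q2 -> q4)):
    (q2 -> q4): β-rule — branch into ~q2  //  q4.
      branch 2.1 (add ~q2):
        ○ open, literals {q2=F}.
      branch 2.2 (add q4):
        ○ open, literals {q4=T}.
0 branches closed, 6 open.
Each open branch fixes some atoms; the unmentioned ones are free. Counting distinct full assignments: branch {q3=F, q5=F} (q1, q2, q4, q6) contributes 16 new; branch {q1=F, q3=F} (q2, q4, q5, q6) contributes 8 new; branch {q3=T, q5=T} (q1, q2, q4, q6) contributes 16 new; branch {q3=F, q5=F} (q1, q2, q4, q6) contributes 0 new; branch {q2=F} (q1, q3, q4, q5, q6) contributes 12 new; branch {q4=T} (q1, q2, q3, q5, q6) contributes 6 new. Total: 58.

58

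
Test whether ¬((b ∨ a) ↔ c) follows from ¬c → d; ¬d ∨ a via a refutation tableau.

No

Initial set: {T (¬c → d); T (¬d ∨ a); F ¬((b ∨ a) ↔ c)}.
T (¬c → d): β-rule — branch into F ¬c  //  T d.
  branch 1 (add F ¬c):
    T (¬d ∨ a): β-rule — branch into T ¬d  //  T a.
      branch 1.1 (add T ¬d):
        F ¬((b ∨ a) ↔ c): β-rule — branch into T (b ∨ a), T c  //  F (b ∨ a), F c.
          branch 1.1.1 (add T (b ∨ a), T c):
            T (b ∨ a): β-rule — branch into T b  //  T a.
              branch 1.1.1.1 (add T b):
                ○ open, literals {b=1, c=1, d=0}.
              branch 1.1.1.2 (add T a):
                ○ open, literals {a=1, c=1, d=0}.
          branch 1.1.2 (add F (b ∨ a), F c):
            × closes — contains both c and ¬c.
      branch 1.2 (add T a):
        F ¬((b ∨ a) ↔ c): β-rule — branch into T (b ∨ a), T c  //  F (b ∨ a), F c.
          branch 1.2.1 (add T (b ∨ a), T c):
            T (b ∨ a): β-rule — branch into T b  //  T a.
              branch 1.2.1.1 (add T b):
                ○ open, literals {a=1, b=1, c=1}.
              branch 1.2.1.2 (add T a):
                ○ open, literals {a=1, c=1}.
          branch 1.2.2 (add F (b ∨ a), F c):
            × closes — contains both c and ¬c.
  branch 2 (add T d):
    T (¬d ∨ a): β-rule — branch into T ¬d  //  T a.
      branch 2.1 (add T ¬d):
        × closes — contains both d and ¬d.
      branch 2.2 (add T a):
        F ¬((b ∨ a) ↔ c): β-rule — branch into T (b ∨ a), T c  //  F (b ∨ a), F c.
          branch 2.2.1 (add T (b ∨ a), T c):
            T (b ∨ a): β-rule — branch into T b  //  T a.
              branch 2.2.1.1 (add T b):
                ○ open, literals {a=1, b=1, c=1, d=1}.
              branch 2.2.1.2 (add T a):
                ○ open, literals {a=1, c=1, d=1}.
          branch 2.2.2 (add F (b ∨ a), F c):
            F (b ∨ a): α-rule — add F b, F a.
            × closes — contains both a and ¬a.
4 branches closed, 6 open.
An open branch gives a countermodel: b=1, c=1, d=0 (unmentioned atoms arbitrary); the premises hold there but the conclusion fails.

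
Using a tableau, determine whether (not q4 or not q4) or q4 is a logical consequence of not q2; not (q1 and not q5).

Initial set: {not q2; not (q1 and not q5); not ((not q4 or not q4) or q4)}.
not ((not q4 or not q4) or q4): α-rule — add not (not q4 or not q4), not q4.
not (not q4 or not q4): α-rule — add not not q4, not not q4.
× closes — contains both q4 and not q4.
All 1 branch closes.
Every branch closed, so the premises entail the conclusion.

Yes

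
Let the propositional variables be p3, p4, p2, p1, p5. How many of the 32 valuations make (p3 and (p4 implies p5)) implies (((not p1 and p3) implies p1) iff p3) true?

Initial set: {((p3 and (p4 implies p5)) implies (((not p1 and p3) implies p1) iff p3))}.
((p3 and (p4 implies p5)) implies (((not p1 and p3) implies p1) iff p3)): β-rule — branch into not (p3 and (p4 implies p5))  //  (((not p1 and p3) implies p1) iff p3).
  branch 1 (add not (p3 and (p4 implies p5))):
    not (p3 and (p4 implies p5)): β-rule — branch into not p3  //  not (p4 implies p5).
      branch 1.1 (add not p3):
        ○ open, literals {p3=0}.
      branch 1.2 (add not (p4 implies p5)):
        not (p4 implies p5): α-rule — add p4, not p5.
        ○ open, literals {p4=1, p5=0}.
  branch 2 (add (((not p1 and p3) implies p1) iff p3)):
    (((not p1 and p3) implies p1) iff p3): β-rule — branch into ((not p1 and p3) implies p1), p3  //  not ((not p1 and p3) implies p1), not p3.
      branch 2.1 (add ((not p1 and p3) implies p1), p3):
        ((not p1 and p3) implies p1): β-rule — branch into not (not p1 and p3)  //  p1.
          branch 2.1.1 (add not (not p1 and p3)):
            not (not p1 and p3): β-rule — branch into not not p1  //  not p3.
              branch 2.1.1.1 (add not not p1):
                ○ open, literals {p1=1, p3=1}.
              branch 2.1.1.2 (add not p3):
                × closes — contains both p3 and not p3.
          branch 2.1.2 (add p1):
            ○ open, literals {p1=1, p3=1}.
      branch 2.2 (add not ((not p1 and p3) implies p1), not p3):
        not ((not p1 and p3) implies p1): α-rule — add (not p1 and p3), not p1.
        (not p1 and p3): α-rule — add not p1, p3.
        × closes — contains both p3 and not p3.
2 branches closed, 4 open.
Each open branch fixes some atoms; the unmentioned ones are free. Counting distinct full assignments: branch {p3=0} (p4, p2, p1, p5) contributes 16 new; branch {p4=1, p5=0} (p3, p2, p1) contributes 4 new; branch {p1=1, p3=1} (p4, p2, p5) contributes 6 new; branch {p1=1, p3=1} (p4, p2, p5) contributes 0 new. Total: 26.

26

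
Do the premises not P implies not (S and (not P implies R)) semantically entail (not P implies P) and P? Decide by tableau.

Initial set: {(not P implies not (S and (not P implies R))); not ((not P implies P) and P)}.
(not P implies not (S and (not P implies R))): β-rule — branch into not not P  //  not (S and (not P implies R)).
  branch 1 (add not not P):
    not ((not P implies P) and P): β-rule — branch into not (not P implies P)  //  not P.
      branch 1.1 (add not (not P implies P)):
        not (not P implies P): α-rule — add not P, not P.
        × closes — contains both P and not P.
      branch 1.2 (add not P):
        × closes — contains both P and not P.
  branch 2 (add not (S and (not P implies R))):
    not ((not P implies P) and P): β-rule — branch into not (not P implies P)  //  not P.
      branch 2.1 (add not (not P implies P)):
        not (not P implies P): α-rule — add not P, not P.
        not (S and (not P implies R)): β-rule — branch into not S  //  not (not P implies R).
          branch 2.1.1 (add not S):
            ○ open, literals {P=F, S=F}.
          branch 2.1.2 (add not (not P implies R)):
            not (not P implies R): α-rule — add not P, not R.
            ○ open, literals {P=F, R=F}.
      branch 2.2 (add not P):
        not (S and (not P implies R)): β-rule — branch into not S  //  not (not P implies R).
          branch 2.2.1 (add not S):
            ○ open, literals {P=F, S=F}.
          branch 2.2.2 (add not (not P implies R)):
            not (not P implies R): α-rule — add not P, not R.
            ○ open, literals {P=F, R=F}.
2 branches closed, 4 open.
An open branch gives a countermodel: P=F, S=F (unmentioned atoms arbitrary); the premises hold there but the conclusion fails.

No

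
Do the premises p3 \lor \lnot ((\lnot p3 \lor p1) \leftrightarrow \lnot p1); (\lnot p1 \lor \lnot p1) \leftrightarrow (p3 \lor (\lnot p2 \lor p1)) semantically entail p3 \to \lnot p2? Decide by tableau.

Initial set: {(p3 \lor \lnot ((\lnot p3 \lor p1) \leftrightarrow \lnot p1)); ((\lnot p1 \lor \lnot p1) \leftrightarrow (p3 \lor (\lnot p2 \lor p1))); \lnot (p3 \to \lnot p2)}.
\lnot (p3 \to \lnot p2): α-rule — add p3, \lnot \lnot p2.
(p3 \lor \lnot ((\lnot p3 \lor p1) \leftrightarrow \lnot p1)): β-rule — branch into p3  //  \lnot ((\lnot p3 \lor p1) \leftrightarrow \lnot p1).
  branch 1 (add p3):
    ((\lnot p1 \lor \lnot p1) \leftrightarrow (p3 \lor (\lnot p2 \lor p1))): β-rule — branch into (\lnot p1 \lor \lnot p1), (p3 \lor (\lnot p2 \lor p1))  //  \lnot (\lnot p1 \lor \lnot p1), \lnot (p3 \lor (\lnot p2 \lor p1)).
      branch 1.1 (add (\lnot p1 \lor \lnot p1), (p3 \lor (\lnot p2 \lor p1))):
        (\lnot p1 \lor \lnot p1): β-rule — branch into \lnot p1  //  \lnot p1.
          branch 1.1.1 (add \lnot p1):
            (p3 \lor (\lnot p2 \lor p1)): β-rule — branch into p3  //  (\lnot p2 \lor p1).
              branch 1.1.1.1 (add p3):
                ○ open, literals {p1=false, p2=true, p3=true}.
              branch 1.1.1.2 (add (\lnot p2 \lor p1)):
                (\lnot p2 \lor p1): β-rule — branch into \lnot p2  //  p1.
                  branch 1.1.1.2.1 (add \lnot p2):
                    × closes — contains both p2 and \lnot p2.
                  branch 1.1.1.2.2 (add p1):
                    × closes — contains both p1 and \lnot p1.
          branch 1.1.2 (add \lnot p1):
            (p3 \lor (\lnot p2 \lor p1)): β-rule — branch into p3  //  (\lnot p2 \lor p1).
              branch 1.1.2.1 (add p3):
                ○ open, literals {p1=false, p2=true, p3=true}.
              branch 1.1.2.2 (add (\lnot p2 \lor p1)):
                (\lnot p2 \lor p1): β-rule — branch into \lnot p2  //  p1.
                  branch 1.1.2.2.1 (add \lnot p2):
                    × closes — contains both p2 and \lnot p2.
                  branch 1.1.2.2.2 (add p1):
                    × closes — contains both p1 and \lnot p1.
      branch 1.2 (add \lnot (\lnot p1 \lor \lnot p1), \lnot (p3 \lor (\lnot p2 \lor p1))):
        \lnot (\lnot p1 \lor \lnot p1): α-rule — add \lnot \lnot p1, \lnot \lnot p1.
        \lnot (p3 \lor (\lnot p2 \lor p1)): α-rule — add \lnot p3, \lnot (\lnot p2 \lor p1).
        × closes — contains both p3 and \lnot p3.
  branch 2 (add \lnot ((\lnot p3 \lor p1) \leftrightarrow \lnot p1)):
    ((\lnot p1 \lor \lnot p1) \leftrightarrow (p3 \lor (\lnot p2 \lor p1))): β-rule — branch into (\lnot p1 \lor \lnot p1), (p3 \lor (\lnot p2 \lor p1))  //  \lnot (\lnot p1 \lor \lnot p1), \lnot (p3 \lor (\lnot p2 \lor p1)).
      branch 2.1 (add (\lnot p1 \lor \lnot p1), (p3 \lor (\lnot p2 \lor p1))):
        \lnot ((\lnot p3 \lor p1) \leftrightarrow \lnot p1): β-rule — branch into (\lnot p3 \lor p1), \lnot \lnot p1  //  \lnot (\lnot p3 \lor p1), \lnot p1.
          branch 2.1.1 (add (\lnot p3 \lor p1), \lnot \lnot p1):
            (\lnot p1 \lor \lnot p1): β-rule — branch into \lnot p1  //  \lnot p1.
              branch 2.1.1.1 (add \lnot p1):
                × closes — contains both p1 and \lnot p1.
              branch 2.1.1.2 (add \lnot p1):
                × closes — contains both p1 and \lnot p1.
          branch 2.1.2 (add \lnot (\lnot p3 \lor p1), \lnot p1):
            \lnot (\lnot p3 \lor p1): α-rule — add \lnot \lnot p3, \lnot p1.
            (\lnot p1 \lor \lnot p1): β-rule — branch into \lnot p1  //  \lnot p1.
              branch 2.1.2.1 (add \lnot p1):
                (p3 \lor (\lnot p2 \lor p1)): β-rule — branch into p3  //  (\lnot p2 \lor p1).
                  branch 2.1.2.1.1 (add p3):
                    ○ open, literals {p1=false, p2=true, p3=true}.
                  branch 2.1.2.1.2 (add (\lnot p2 \lor p1)):
                    (\lnot p2 \lor p1): β-rule — branch into \lnot p2  //  p1.
                      branch 2.1.2.1.2.1 (add \lnot p2):
                        × closes — contains both p2 and \lnot p2.
                      branch 2.1.2.1.2.2 (add p1):
                        × closes — contains both p1 and \lnot p1.
              branch 2.1.2.2 (add \lnot p1):
                (p3 \lor (\lnot p2 \lor p1)): β-rule — branch into p3  //  (\lnot p2 \lor p1).
                  branch 2.1.2.2.1 (add p3):
                    ○ open, literals {p1=false, p2=true, p3=true}.
                  branch 2.1.2.2.2 (add (\lnot p2 \lor p1)):
                    (\lnot p2 \lor p1): β-rule — branch into \lnot p2  //  p1.
                      branch 2.1.2.2.2.1 (add \lnot p2):
                        × closes — contains both p2 and \lnot p2.
                      branch 2.1.2.2.2.2 (add p1):
                        × closes — contains both p1 and \lnot p1.
      branch 2.2 (add \lnot (\lnot p1 \lor \lnot p1), \lnot (p3 \lor (\lnot p2 \lor p1))):
        \lnot (\lnot p1 \lor \lnot p1): α-rule — add \lnot \lnot p1, \lnot \lnot p1.
        \lnot (p3 \lor (\lnot p2 \lor p1)): α-rule — add \lnot p3, \lnot (\lnot p2 \lor p1).
        × closes — contains both p3 and \lnot p3.
12 branches closed, 4 open.
An open branch gives a countermodel: p1=false, p2=true, p3=true (unmentioned atoms arbitrary); the premises hold there but the conclusion fails.

No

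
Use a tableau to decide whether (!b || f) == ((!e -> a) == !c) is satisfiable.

Initial set: {T ((!b || f) == ((!e -> a) == !c))}.
T ((!b || f) == ((!e -> a) == !c)): β-rule — branch into T (!b || f), T ((!e -> a) == !c)  //  F (!b || f), F ((!e -> a) == !c).
  branch 1 (add T (!b || f), T ((!e -> a) == !c)):
    T (!b || f): β-rule — branch into T !b  //  T f.
      branch 1.1 (add T !b):
        T ((!e -> a) == !c): β-rule — branch into T (!e -> a), T !c  //  F (!e -> a), F !c.
          branch 1.1.1 (add T (!e -> a), T !c):
            T (!e -> a): β-rule — branch into F !e  //  T a.
              branch 1.1.1.1 (add F !e):
                ○ open, literals {b=false, c=false, e=true}.
              branch 1.1.1.2 (add T a):
                ○ open, literals {a=true, b=false, c=false}.
          branch 1.1.2 (add F (!e -> a), F !c):
            F (!e -> a): α-rule — add T !e, F a.
            ○ open, literals {a=false, b=false, c=true, e=false}.
      branch 1.2 (add T f):
        T ((!e -> a) == !c): β-rule — branch into T (!e -> a), T !c  //  F (!e -> a), F !c.
          branch 1.2.1 (add T (!e -> a), T !c):
            T (!e -> a): β-rule — branch into F !e  //  T a.
              branch 1.2.1.1 (add F !e):
                ○ open, literals {c=false, e=true, f=true}.
              branch 1.2.1.2 (add T a):
                ○ open, literals {a=true, c=false, f=true}.
          branch 1.2.2 (add F (!e -> a), F !c):
            F (!e -> a): α-rule — add T !e, F a.
            ○ open, literals {a=false, c=true, e=false, f=true}.
  branch 2 (add F (!b || f), F ((!e -> a) == !c)):
    F (!b || f): α-rule — add F !b, F f.
    F ((!e -> a) == !c): β-rule — branch into T (!e -> a), F !c  //  F (!e -> a), T !c.
      branch 2.1 (add T (!e -> a), F !c):
        T (!e -> a): β-rule — branch into F !e  //  T a.
          branch 2.1.1 (add F !e):
            ○ open, literals {b=true, c=true, e=true, f=false}.
          branch 2.1.2 (add T a):
            ○ open, literals {a=true, b=true, c=true, f=false}.
      branch 2.2 (add F (!e -> a), T !c):
        F (!e -> a): α-rule — add T !e, F a.
        ○ open, literals {a=false, b=true, c=false, e=false, f=false}.
0 branches closed, 9 open.
An open branch gives a satisfying assignment: b=false, c=false, e=true.

Satisfiable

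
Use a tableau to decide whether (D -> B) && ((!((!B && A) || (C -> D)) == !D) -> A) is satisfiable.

Initial set: {T ((D -> B) && ((!((!B && A) || (C -> D)) == !D) -> A))}.
T ((D -> B) && ((!((!B && A) || (C -> D)) == !D) -> A)): α-rule — add T (D -> B), T ((!((!B && A) || (C -> D)) == !D) -> A).
T (D -> B): β-rule — branch into F D  //  T B.
  branch 1 (add F D):
    T ((!((!B && A) || (C -> D)) == !D) -> A): β-rule — branch into F (!((!B && A) || (C -> D)) == !D)  //  T A.
      branch 1.1 (add F (!((!B && A) || (C -> D)) == !D)):
        F (!((!B && A) || (C -> D)) == !D): β-rule — branch into T !((!B && A) || (C -> D)), F !D  //  F !((!B && A) || (C -> D)), T !D.
          branch 1.1.1 (add T !((!B && A) || (C -> D)), F !D):
            × closes — contains both D and !D.
          branch 1.1.2 (add F !((!B && A) || (C -> D)), T !D):
            F !((!B && A) || (C -> D)): β-rule — branch into T (!B && A)  //  T (C -> D).
              branch 1.1.2.1 (add T (!B && A)):
                T (!B && A): α-rule — add T !B, T A.
                ○ open, literals {A=true, B=false, D=false}.
              branch 1.1.2.2 (add T (C -> D)):
                T (C -> D): β-rule — branch into F C  //  T D.
                  branch 1.1.2.2.1 (add F C):
                    ○ open, literals {C=false, D=false}.
                  branch 1.1.2.2.2 (add T D):
                    × closes — contains both D and !D.
      branch 1.2 (add T A):
        ○ open, literals {A=true, D=false}.
  branch 2 (add T B):
    T ((!((!B && A) || (C -> D)) == !D) -> A): β-rule — branch into F (!((!B && A) || (C -> D)) == !D)  //  T A.
      branch 2.1 (add F (!((!B && A) || (C -> D)) == !D)):
        F (!((!B && A) || (C -> D)) == !D): β-rule — branch into T !((!B && A) || (C -> D)), F !D  //  F !((!B && A) || (C -> D)), T !D.
          branch 2.1.1 (add T !((!B && A) || (C -> D)), F !D):
            T !((!B && A) || (C -> D)): α-rule — add F (!B && A), F (C -> D).
            F (C -> D): α-rule — add T C, F D.
            × closes — contains both D and !D.
          branch 2.1.2 (add F !((!B && A) || (C -> D)), T !D):
            F !((!B && A) || (C -> D)): β-rule — branch into T (!B && A)  //  T (C -> D).
              branch 2.1.2.1 (add T (!B && A)):
                T (!B && A): α-rule — add T !B, T A.
                × closes — contains both B and !B.
              branch 2.1.2.2 (add T (C -> D)):
                T (C -> D): β-rule — branch into F C  //  T D.
                  branch 2.1.2.2.1 (add F C):
                    ○ open, literals {B=true, C=false, D=false}.
                  branch 2.1.2.2.2 (add T D):
                    × closes — contains both D and !D.
      branch 2.2 (add T A):
        ○ open, literals {A=true, B=true}.
5 branches closed, 5 open.
An open branch gives a satisfying assignment: A=true, B=false, D=false.

Satisfiable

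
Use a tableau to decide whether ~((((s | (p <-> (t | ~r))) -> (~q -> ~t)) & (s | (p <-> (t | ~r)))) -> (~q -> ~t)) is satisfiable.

Unsatisfiable

Initial set: {~((((s | (p <-> (t | ~r))) -> (~q -> ~t)) & (s | (p <-> (t | ~r)))) -> (~q -> ~t))}.
~((((s | (p <-> (t | ~r))) -> (~q -> ~t)) & (s | (p <-> (t | ~r)))) -> (~q -> ~t)): α-rule — add (((s | (p <-> (t | ~r))) -> (~q -> ~t)) & (s | (p <-> (t | ~r)))), ~(~q -> ~t).
(((s | (p <-> (t | ~r))) -> (~q -> ~t)) & (s | (p <-> (t | ~r)))): α-rule — add ((s | (p <-> (t | ~r))) -> (~q -> ~t)), (s | (p <-> (t | ~r))).
~(~q -> ~t): α-rule — add ~q, ~~t.
((s | (p <-> (t | ~r))) -> (~q -> ~t)): β-rule — branch into ~(s | (p <-> (t | ~r)))  //  (~q -> ~t).
  branch 1 (add ~(s | (p <-> (t | ~r)))):
    ~(s | (p <-> (t | ~r))): α-rule — add ~s, ~(p <-> (t | ~r)).
    (s | (p <-> (t | ~r))): β-rule — branch into s  //  (p <-> (t | ~r)).
      branch 1.1 (add s):
        × closes — contains both s and ~s.
      branch 1.2 (add (p <-> (t | ~r))):
        ~(p <-> (t | ~r)): β-rule — branch into p, ~(t | ~r)  //  ~p, (t | ~r).
          branch 1.2.1 (add p, ~(t | ~r)):
            ~(t | ~r): α-rule — add ~t, ~~r.
            × closes — contains both t and ~t.
          branch 1.2.2 (add ~p, (t | ~r)):
            (p <-> (t | ~r)): β-rule — branch into p, (t | ~r)  //  ~p, ~(t | ~r).
              branch 1.2.2.1 (add p, (t | ~r)):
                × closes — contains both p and ~p.
              branch 1.2.2.2 (add ~p, ~(t | ~r)):
                ~(t | ~r): α-rule — add ~t, ~~r.
                × closes — contains both t and ~t.
  branch 2 (add (~q -> ~t)):
    (s | (p <-> (t | ~r))): β-rule — branch into s  //  (p <-> (t | ~r)).
      branch 2.1 (add s):
        (~q -> ~t): β-rule — branch into ~~q  //  ~t.
          branch 2.1.1 (add ~~q):
            × closes — contains both q and ~q.
          branch 2.1.2 (add ~t):
            × closes — contains both t and ~t.
      branch 2.2 (add (p <-> (t | ~r))):
        (~q -> ~t): β-rule — branch into ~~q  //  ~t.
          branch 2.2.1 (add ~~q):
            × closes — contains both q and ~q.
          branch 2.2.2 (add ~t):
            × closes — contains both t and ~t.
All 8 branches close.
Every branch closed; the formula is unsatisfiable.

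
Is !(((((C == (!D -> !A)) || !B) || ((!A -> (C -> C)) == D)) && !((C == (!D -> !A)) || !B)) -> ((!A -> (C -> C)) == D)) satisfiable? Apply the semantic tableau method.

Initial set: {!(((((C == (!D -> !A)) || !B) || ((!A -> (C -> C)) == D)) && !((C == (!D -> !A)) || !B)) -> ((!A -> (C -> C)) == D))}.
!(((((C == (!D -> !A)) || !B) || ((!A -> (C -> C)) == D)) && !((C == (!D -> !A)) || !B)) -> ((!A -> (C -> C)) == D)): α-rule — add ((((C == (!D -> !A)) || !B) || ((!A -> (C -> C)) == D)) && !((C == (!D -> !A)) || !B)), !((!A -> (C -> C)) == D).
((((C == (!D -> !A)) || !B) || ((!A -> (C -> C)) == D)) && !((C == (!D -> !A)) || !B)): α-rule — add (((C == (!D -> !A)) || !B) || ((!A -> (C -> C)) == D)), !((C == (!D -> !A)) || !B).
!((C == (!D -> !A)) || !B): α-rule — add !(C == (!D -> !A)), !!B.
!((!A -> (C -> C)) == D): β-rule — branch into (!A -> (C -> C)), !D  //  !(!A -> (C -> C)), D.
  branch 1 (add (!A -> (C -> C)), !D):
    (((C == (!D -> !A)) || !B) || ((!A -> (C -> C)) == D)): β-rule — branch into ((C == (!D -> !A)) || !B)  //  ((!A -> (C -> C)) == D).
      branch 1.1 (add ((C == (!D -> !A)) || !B)):
        !(C == (!D -> !A)): β-rule — branch into C, !(!D -> !A)  //  !C, (!D -> !A).
          branch 1.1.1 (add C, !(!D -> !A)):
            !(!D -> !A): α-rule — add !D, !!A.
            (!A -> (C -> C)): β-rule — branch into !!A  //  (C -> C).
              branch 1.1.1.1 (add !!A):
                ((C == (!D -> !A)) || !B): β-rule — branch into (C == (!D -> !A))  //  !B.
                  branch 1.1.1.1.1 (add (C == (!D -> !A))):
                    (C == (!D -> !A)): β-rule — branch into C, (!D -> !A)  //  !C, !(!D -> !A).
                      branch 1.1.1.1.1.1 (add C, (!D -> !A)):
                        (!D -> !A): β-rule — branch into !!D  //  !A.
                          branch 1.1.1.1.1.1.1 (add !!D):
                            × closes — contains both D and !D.
                          branch 1.1.1.1.1.1.2 (add !A):
                            × closes — contains both A and !A.
                      branch 1.1.1.1.1.2 (add !C, !(!D -> !A)):
                        × closes — contains both C and !C.
                  branch 1.1.1.1.2 (add !B):
                    × closes — contains both B and !B.
              branch 1.1.1.2 (add (C -> C)):
                ((C == (!D -> !A)) || !B): β-rule — branch into (C == (!D -> !A))  //  !B.
                  branch 1.1.1.2.1 (add (C == (!D -> !A))):
                    (C -> C): β-rule — branch into !C  //  C.
                      branch 1.1.1.2.1.1 (add !C):
                        × closes — contains both C and !C.
                      branch 1.1.1.2.1.2 (add C):
                        (C == (!D -> !A)): β-rule — branch into C, (!D -> !A)  //  !C, !(!D -> !A).
                          branch 1.1.1.2.1.2.1 (add C, (!D -> !A)):
                            (!D -> !A): β-rule — branch into !!D  //  !A.
                              branch 1.1.1.2.1.2.1.1 (add !!D):
                                × closes — contains both D and !D.
                              branch 1.1.1.2.1.2.1.2 (add !A):
                                × closes — contains both A and !A.
                          branch 1.1.1.2.1.2.2 (add !C, !(!D -> !A)):
                            × closes — contains both C and !C.
                  branch 1.1.1.2.2 (add !B):
                    × closes — contains both B and !B.
          branch 1.1.2 (add !C, (!D -> !A)):
            (!A -> (C -> C)): β-rule — branch into !!A  //  (C -> C).
              branch 1.1.2.1 (add !!A):
                ((C == (!D -> !A)) || !B): β-rule — branch into (C == (!D -> !A))  //  !B.
                  branch 1.1.2.1.1 (add (C == (!D -> !A))):
                    (!D -> !A): β-rule — branch into !!D  //  !A.
                      branch 1.1.2.1.1.1 (add !!D):
                        × closes — contains both D and !D.
                      branch 1.1.2.1.1.2 (add !A):
                        × closes — contains both A and !A.
                  branch 1.1.2.1.2 (add !B):
                    × closes — contains both B and !B.
              branch 1.1.2.2 (add (C -> C)):
                ((C == (!D -> !A)) || !B): β-rule — branch into (C == (!D -> !A))  //  !B.
                  branch 1.1.2.2.1 (add (C == (!D -> !A))):
                    (!D -> !A): β-rule — branch into !!D  //  !A.
                      branch 1.1.2.2.1.1 (add !!D):
                        × closes — contains both D and !D.
                      branch 1.1.2.2.1.2 (add !A):
                        (C -> C): β-rule — branch into !C  //  C.
                          branch 1.1.2.2.1.2.1 (add !C):
                            (C == (!D -> !A)): β-rule — branch into C, (!D -> !A)  //  !C, !(!D -> !A).
                              branch 1.1.2.2.1.2.1.1 (add C, (!D -> !A)):
                                × closes — contains both C and !C.
                              branch 1.1.2.2.1.2.1.2 (add !C, !(!D -> !A)):
                                !(!D -> !A): α-rule — add !D, !!A.
                                × closes — contains both A and !A.
                          branch 1.1.2.2.1.2.2 (add C):
                            × closes — contains both C and !C.
                  branch 1.1.2.2.2 (add !B):
                    × closes — contains both B and !B.
      branch 1.2 (add ((!A -> (C -> C)) == D)):
        !(C == (!D -> !A)): β-rule — branch into C, !(!D -> !A)  //  !C, (!D -> !A).
          branch 1.2.1 (add C, !(!D -> !A)):
            !(!D -> !A): α-rule — add !D, !!A.
            (!A -> (C -> C)): β-rule — branch into !!A  //  (C -> C).
              branch 1.2.1.1 (add !!A):
                ((!A -> (C -> C)) == D): β-rule — branch into (!A -> (C -> C)), D  //  !(!A -> (C -> C)), !D.
                  branch 1.2.1.1.1 (add (!A -> (C -> C)), D):
                    × closes — contains both D and !D.
                  branch 1.2.1.1.2 (add !(!A -> (C -> C)), !D):
                    !(!A -> (C -> C)): α-rule — add !A, !(C -> C).
                    × closes — contains both A and !A.
              branch 1.2.1.2 (add (C -> C)):
                ((!A -> (C -> C)) == D): β-rule — branch into (!A -> (C -> C)), D  //  !(!A -> (C -> C)), !D.
                  branch 1.2.1.2.1 (add (!A -> (C -> C)), D):
                    × closes — contains both D and !D.
                  branch 1.2.1.2.2 (add !(!A -> (C -> C)), !D):
                    !(!A -> (C -> C)): α-rule — add !A, !(C -> C).
                    × closes — contains both A and !A.
          branch 1.2.2 (add !C, (!D -> !A)):
            (!A -> (C -> C)): β-rule — branch into !!A  //  (C -> C).
              branch 1.2.2.1 (add !!A):
                ((!A -> (C -> C)) == D): β-rule — branch into (!A -> (C -> C)), D  //  !(!A -> (C -> C)), !D.
                  branch 1.2.2.1.1 (add (!A -> (C -> C)), D):
                    × closes — contains both D and !D.
                  branch 1.2.2.1.2 (add !(!A -> (C -> C)), !D):
                    !(!A -> (C -> C)): α-rule — add !A, !(C -> C).
                    × closes — contains both A and !A.
              branch 1.2.2.2 (add (C -> C)):
                ((!A -> (C -> C)) == D): β-rule — branch into (!A -> (C -> C)), D  //  !(!A -> (C -> C)), !D.
                  branch 1.2.2.2.1 (add (!A -> (C -> C)), D):
                    × closes — contains both D and !D.
                  branch 1.2.2.2.2 (add !(!A -> (C -> C)), !D):
                    !(!A -> (C -> C)): α-rule — add !A, !(C -> C).
                    !(C -> C): α-rule — add C, !C.
                    × closes — contains both C and !C.
  branch 2 (add !(!A -> (C -> C)), D):
    !(!A -> (C -> C)): α-rule — add !A, !(C -> C).
    !(C -> C): α-rule — add C, !C.
    × closes — contains both C and !C.
All 26 branches close.
Every branch closed; the formula is unsatisfiable.

Unsatisfiable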